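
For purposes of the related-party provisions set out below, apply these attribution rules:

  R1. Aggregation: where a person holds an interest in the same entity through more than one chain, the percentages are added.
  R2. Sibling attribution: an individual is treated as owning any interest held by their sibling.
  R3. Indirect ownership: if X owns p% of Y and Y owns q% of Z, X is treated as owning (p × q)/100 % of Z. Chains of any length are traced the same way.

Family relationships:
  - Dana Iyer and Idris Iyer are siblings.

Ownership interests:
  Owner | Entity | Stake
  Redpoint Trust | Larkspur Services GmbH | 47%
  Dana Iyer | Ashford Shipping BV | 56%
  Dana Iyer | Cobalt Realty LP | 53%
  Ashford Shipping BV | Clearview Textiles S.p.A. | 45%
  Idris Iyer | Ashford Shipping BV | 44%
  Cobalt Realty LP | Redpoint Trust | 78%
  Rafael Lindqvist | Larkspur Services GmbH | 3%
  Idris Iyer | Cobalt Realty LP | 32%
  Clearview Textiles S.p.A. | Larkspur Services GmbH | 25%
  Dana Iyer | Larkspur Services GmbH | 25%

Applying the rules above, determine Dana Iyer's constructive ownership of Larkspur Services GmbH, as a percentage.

67.411%

By sibling attribution (R2), Dana Iyer is treated as also owning Idris Iyer's interest in Cobalt Realty LP, giving 53% + 32% = 85%.
By sibling attribution (R2), Dana Iyer is treated as also owning Idris Iyer's interest in Ashford Shipping BV, giving 56% + 44% = 100%.
Chain via Cobalt Realty LP → Redpoint Trust (R3): 85% × 78% × 47% = 31.161% of Larkspur Services GmbH.
Chain via Ashford Shipping BV → Clearview Textiles S.p.A. (R3): 100% × 45% × 25% = 11.25% of Larkspur Services GmbH.
Direct interest in Larkspur Services GmbH: 25%.
Aggregating (R1): 31.161% + 11.25% + 25% = 67.411%.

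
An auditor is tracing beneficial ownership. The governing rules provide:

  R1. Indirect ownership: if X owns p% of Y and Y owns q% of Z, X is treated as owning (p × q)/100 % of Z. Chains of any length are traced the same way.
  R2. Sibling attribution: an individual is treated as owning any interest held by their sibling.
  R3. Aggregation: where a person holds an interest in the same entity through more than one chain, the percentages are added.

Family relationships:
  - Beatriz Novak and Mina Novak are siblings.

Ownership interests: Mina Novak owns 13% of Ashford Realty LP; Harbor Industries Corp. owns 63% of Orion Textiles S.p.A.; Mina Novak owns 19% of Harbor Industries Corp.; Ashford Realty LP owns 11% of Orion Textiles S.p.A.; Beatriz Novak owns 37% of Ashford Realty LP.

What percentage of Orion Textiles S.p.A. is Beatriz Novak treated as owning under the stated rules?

17.47%

By sibling attribution (R2), Beatriz Novak is treated as also owning Mina Novak's interest in Ashford Realty LP, giving 37% + 13% = 50%.
By sibling attribution (R2), Beatriz Novak is treated as owning Mina Novak's 19% interest in Harbor Industries Corp.
Chain via Ashford Realty LP (R1): 50% × 11% = 5.5% of Orion Textiles S.p.A.
Chain via Harbor Industries Corp. (R1): 19% × 63% = 11.97% of Orion Textiles S.p.A.
Aggregating (R3): 5.5% + 11.97% = 17.47%.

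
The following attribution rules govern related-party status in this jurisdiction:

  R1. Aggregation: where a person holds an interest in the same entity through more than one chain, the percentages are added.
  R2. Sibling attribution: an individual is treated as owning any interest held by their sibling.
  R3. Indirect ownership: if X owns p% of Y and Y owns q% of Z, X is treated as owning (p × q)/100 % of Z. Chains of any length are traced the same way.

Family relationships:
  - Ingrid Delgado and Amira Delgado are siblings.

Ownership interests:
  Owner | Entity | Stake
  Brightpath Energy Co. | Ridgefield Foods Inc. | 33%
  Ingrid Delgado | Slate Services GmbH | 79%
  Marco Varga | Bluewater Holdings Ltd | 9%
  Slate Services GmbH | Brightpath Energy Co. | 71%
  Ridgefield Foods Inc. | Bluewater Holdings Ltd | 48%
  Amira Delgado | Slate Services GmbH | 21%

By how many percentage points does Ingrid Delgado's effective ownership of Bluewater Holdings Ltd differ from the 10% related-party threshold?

By sibling attribution (R2), Ingrid Delgado is treated as also owning Amira Delgado's interest in Slate Services GmbH, giving 79% + 21% = 100%.
Chain via Slate Services GmbH → Brightpath Energy Co. → Ridgefield Foods Inc. (R3): 100% × 71% × 33% × 48% = 11.2464% of Bluewater Holdings Ltd.
11.2464% exceeds the 10% threshold by 1.2464 percentage points.

1.2464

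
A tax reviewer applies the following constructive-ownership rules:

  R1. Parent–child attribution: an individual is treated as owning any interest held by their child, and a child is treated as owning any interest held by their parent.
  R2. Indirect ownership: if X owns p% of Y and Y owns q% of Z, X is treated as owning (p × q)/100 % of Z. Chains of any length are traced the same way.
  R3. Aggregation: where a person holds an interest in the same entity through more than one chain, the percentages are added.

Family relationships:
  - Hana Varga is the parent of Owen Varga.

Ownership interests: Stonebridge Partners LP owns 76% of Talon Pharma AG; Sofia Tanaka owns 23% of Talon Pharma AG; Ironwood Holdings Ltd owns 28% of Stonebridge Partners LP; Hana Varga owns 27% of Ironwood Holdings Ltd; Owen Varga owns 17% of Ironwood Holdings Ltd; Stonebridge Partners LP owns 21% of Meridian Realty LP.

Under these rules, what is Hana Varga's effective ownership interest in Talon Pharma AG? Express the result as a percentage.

By parent–child attribution (R1), Hana Varga is treated as also owning Owen Varga's interest in Ironwood Holdings Ltd, giving 27% + 17% = 44%.
Chain via Ironwood Holdings Ltd → Stonebridge Partners LP (R2): 44% × 28% × 76% = 9.3632% of Talon Pharma AG.

9.3632%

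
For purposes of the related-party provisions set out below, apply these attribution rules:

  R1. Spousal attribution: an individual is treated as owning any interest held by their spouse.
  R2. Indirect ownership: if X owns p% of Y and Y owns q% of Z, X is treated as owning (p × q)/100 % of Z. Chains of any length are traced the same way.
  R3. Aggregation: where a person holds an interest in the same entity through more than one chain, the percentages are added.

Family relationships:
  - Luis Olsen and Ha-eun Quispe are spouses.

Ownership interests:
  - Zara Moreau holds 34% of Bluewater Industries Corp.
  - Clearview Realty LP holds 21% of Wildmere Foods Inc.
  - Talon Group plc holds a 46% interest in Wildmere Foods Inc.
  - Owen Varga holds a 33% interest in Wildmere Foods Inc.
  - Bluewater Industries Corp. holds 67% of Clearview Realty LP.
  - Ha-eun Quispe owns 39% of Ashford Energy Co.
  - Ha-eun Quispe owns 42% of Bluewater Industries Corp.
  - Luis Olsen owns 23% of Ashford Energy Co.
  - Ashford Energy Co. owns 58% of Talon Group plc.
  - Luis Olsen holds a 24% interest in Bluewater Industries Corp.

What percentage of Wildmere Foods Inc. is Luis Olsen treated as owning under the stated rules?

By spousal attribution (R1), Luis Olsen is treated as also owning Ha-eun Quispe's interest in Ashford Energy Co, giving 23% + 39% = 62%.
By spousal attribution (R1), Luis Olsen is treated as also owning Ha-eun Quispe's interest in Bluewater Industries Corp, giving 24% + 42% = 66%.
Chain via Ashford Energy Co. → Talon Group plc (R2): 62% × 58% × 46% = 16.5416% of Wildmere Foods Inc.
Chain via Bluewater Industries Corp. → Clearview Realty LP (R2): 66% × 67% × 21% = 9.2862% of Wildmere Foods Inc.
Aggregating (R3): 16.5416% + 9.2862% = 25.8278%.

25.8278%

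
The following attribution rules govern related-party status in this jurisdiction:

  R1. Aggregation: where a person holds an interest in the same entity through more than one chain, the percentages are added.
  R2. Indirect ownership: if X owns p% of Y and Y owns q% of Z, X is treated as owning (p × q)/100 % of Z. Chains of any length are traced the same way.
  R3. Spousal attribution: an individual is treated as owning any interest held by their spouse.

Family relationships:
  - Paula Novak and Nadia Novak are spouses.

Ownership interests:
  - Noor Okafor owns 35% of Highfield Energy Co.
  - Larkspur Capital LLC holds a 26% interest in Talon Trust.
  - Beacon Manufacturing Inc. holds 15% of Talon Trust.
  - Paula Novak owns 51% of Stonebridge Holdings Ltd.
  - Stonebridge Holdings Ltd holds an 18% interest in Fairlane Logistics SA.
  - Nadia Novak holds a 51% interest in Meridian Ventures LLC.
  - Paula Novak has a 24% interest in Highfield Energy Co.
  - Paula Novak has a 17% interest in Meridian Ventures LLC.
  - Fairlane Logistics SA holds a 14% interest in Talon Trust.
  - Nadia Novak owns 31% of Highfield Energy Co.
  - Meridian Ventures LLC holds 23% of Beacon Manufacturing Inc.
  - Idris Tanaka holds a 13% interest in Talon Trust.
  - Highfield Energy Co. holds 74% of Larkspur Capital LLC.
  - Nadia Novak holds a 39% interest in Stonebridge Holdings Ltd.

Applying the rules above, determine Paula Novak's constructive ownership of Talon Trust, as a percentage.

15.196%

By spousal attribution (R3), Paula Novak is treated as also owning Nadia Novak's interest in Stonebridge Holdings Ltd, giving 51% + 39% = 90%.
By spousal attribution (R3), Paula Novak is treated as also owning Nadia Novak's interest in Meridian Ventures LLC, giving 17% + 51% = 68%.
By spousal attribution (R3), Paula Novak is treated as also owning Nadia Novak's interest in Highfield Energy Co, giving 24% + 31% = 55%.
Chain via Stonebridge Holdings Ltd → Fairlane Logistics SA (R2): 90% × 18% × 14% = 2.268% of Talon Trust.
Chain via Meridian Ventures LLC → Beacon Manufacturing Inc. (R2): 68% × 23% × 15% = 2.346% of Talon Trust.
Chain via Highfield Energy Co. → Larkspur Capital LLC (R2): 55% × 74% × 26% = 10.582% of Talon Trust.
Aggregating (R1): 2.268% + 2.346% + 10.582% = 15.196%.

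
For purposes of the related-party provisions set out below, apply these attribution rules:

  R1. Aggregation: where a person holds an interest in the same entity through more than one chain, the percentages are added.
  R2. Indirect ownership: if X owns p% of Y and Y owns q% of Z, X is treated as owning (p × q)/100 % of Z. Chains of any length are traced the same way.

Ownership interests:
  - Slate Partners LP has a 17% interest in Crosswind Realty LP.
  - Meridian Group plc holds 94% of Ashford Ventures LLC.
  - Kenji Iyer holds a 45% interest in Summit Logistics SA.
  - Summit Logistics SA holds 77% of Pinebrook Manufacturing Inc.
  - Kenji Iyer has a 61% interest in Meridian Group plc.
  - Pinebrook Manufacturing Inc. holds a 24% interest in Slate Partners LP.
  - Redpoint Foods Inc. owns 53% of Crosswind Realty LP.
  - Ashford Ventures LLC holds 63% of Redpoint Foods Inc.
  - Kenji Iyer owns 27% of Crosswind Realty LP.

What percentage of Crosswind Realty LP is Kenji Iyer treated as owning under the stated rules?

Chain via Meridian Group plc → Ashford Ventures LLC → Redpoint Foods Inc. (R2): 61% × 94% × 63% × 53% = 19.145826% of Crosswind Realty LP.
Chain via Summit Logistics SA → Pinebrook Manufacturing Inc. → Slate Partners LP (R2): 45% × 77% × 24% × 17% = 1.41372% of Crosswind Realty LP.
Direct interest in Crosswind Realty LP: 27%.
Aggregating (R1): 19.145826% + 1.41372% + 27% = 47.559546%.

47.559546%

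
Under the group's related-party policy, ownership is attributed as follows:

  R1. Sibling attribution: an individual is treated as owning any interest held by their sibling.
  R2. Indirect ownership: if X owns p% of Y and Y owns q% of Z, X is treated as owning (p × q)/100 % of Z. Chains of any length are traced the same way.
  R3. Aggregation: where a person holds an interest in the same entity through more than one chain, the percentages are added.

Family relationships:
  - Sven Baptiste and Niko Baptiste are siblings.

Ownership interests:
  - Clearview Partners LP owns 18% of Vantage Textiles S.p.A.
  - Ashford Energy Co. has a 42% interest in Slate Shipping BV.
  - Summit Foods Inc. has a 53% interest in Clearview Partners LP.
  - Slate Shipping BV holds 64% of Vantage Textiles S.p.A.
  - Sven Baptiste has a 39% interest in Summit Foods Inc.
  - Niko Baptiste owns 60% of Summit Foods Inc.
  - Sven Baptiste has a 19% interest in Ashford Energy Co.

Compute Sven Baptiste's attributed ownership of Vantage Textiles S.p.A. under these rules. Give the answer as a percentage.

14.5518%

By sibling attribution (R1), Sven Baptiste is treated as also owning Niko Baptiste's interest in Summit Foods Inc, giving 39% + 60% = 99%.
Chain via Ashford Energy Co. → Slate Shipping BV (R2): 19% × 42% × 64% = 5.1072% of Vantage Textiles S.p.A.
Chain via Summit Foods Inc. → Clearview Partners LP (R2): 99% × 53% × 18% = 9.4446% of Vantage Textiles S.p.A.
Aggregating (R3): 5.1072% + 9.4446% = 14.5518%.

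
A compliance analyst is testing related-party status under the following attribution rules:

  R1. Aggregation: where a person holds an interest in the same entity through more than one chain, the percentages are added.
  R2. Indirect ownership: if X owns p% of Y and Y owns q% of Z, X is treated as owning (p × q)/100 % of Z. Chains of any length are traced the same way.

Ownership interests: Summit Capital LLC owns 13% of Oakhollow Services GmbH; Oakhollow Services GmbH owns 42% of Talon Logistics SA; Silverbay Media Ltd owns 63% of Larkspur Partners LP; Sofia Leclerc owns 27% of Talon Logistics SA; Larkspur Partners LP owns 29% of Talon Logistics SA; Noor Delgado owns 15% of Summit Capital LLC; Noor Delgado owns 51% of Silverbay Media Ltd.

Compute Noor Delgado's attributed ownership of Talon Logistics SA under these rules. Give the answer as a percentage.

Chain via Silverbay Media Ltd → Larkspur Partners LP (R2): 51% × 63% × 29% = 9.3177% of Talon Logistics SA.
Chain via Summit Capital LLC → Oakhollow Services GmbH (R2): 15% × 13% × 42% = 0.819% of Talon Logistics SA.
Aggregating (R1): 9.3177% + 0.819% = 10.1367%.

10.1367%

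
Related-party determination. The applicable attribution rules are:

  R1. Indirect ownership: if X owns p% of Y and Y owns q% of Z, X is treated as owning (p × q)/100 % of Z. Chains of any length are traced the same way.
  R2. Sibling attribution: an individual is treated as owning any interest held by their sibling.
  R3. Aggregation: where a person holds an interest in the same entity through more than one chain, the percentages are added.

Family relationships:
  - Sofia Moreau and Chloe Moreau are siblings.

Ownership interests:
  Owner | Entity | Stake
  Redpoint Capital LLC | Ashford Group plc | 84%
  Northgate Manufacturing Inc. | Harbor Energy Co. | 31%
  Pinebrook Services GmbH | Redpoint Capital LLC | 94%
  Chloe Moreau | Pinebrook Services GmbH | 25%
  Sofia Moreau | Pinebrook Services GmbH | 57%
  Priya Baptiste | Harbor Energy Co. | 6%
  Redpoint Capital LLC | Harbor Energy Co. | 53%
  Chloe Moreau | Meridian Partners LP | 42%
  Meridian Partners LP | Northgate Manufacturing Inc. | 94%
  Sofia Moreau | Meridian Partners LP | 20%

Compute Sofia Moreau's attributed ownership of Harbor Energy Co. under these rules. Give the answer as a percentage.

By sibling attribution (R2), Sofia Moreau is treated as also owning Chloe Moreau's interest in Pinebrook Services GmbH, giving 57% + 25% = 82%.
By sibling attribution (R2), Sofia Moreau is treated as also owning Chloe Moreau's interest in Meridian Partners LP, giving 20% + 42% = 62%.
Chain via Pinebrook Services GmbH → Redpoint Capital LLC (R1): 82% × 94% × 53% = 40.8524% of Harbor Energy Co.
Chain via Meridian Partners LP → Northgate Manufacturing Inc. (R1): 62% × 94% × 31% = 18.0668% of Harbor Energy Co.
Aggregating (R3): 40.8524% + 18.0668% = 58.9192%.

58.9192%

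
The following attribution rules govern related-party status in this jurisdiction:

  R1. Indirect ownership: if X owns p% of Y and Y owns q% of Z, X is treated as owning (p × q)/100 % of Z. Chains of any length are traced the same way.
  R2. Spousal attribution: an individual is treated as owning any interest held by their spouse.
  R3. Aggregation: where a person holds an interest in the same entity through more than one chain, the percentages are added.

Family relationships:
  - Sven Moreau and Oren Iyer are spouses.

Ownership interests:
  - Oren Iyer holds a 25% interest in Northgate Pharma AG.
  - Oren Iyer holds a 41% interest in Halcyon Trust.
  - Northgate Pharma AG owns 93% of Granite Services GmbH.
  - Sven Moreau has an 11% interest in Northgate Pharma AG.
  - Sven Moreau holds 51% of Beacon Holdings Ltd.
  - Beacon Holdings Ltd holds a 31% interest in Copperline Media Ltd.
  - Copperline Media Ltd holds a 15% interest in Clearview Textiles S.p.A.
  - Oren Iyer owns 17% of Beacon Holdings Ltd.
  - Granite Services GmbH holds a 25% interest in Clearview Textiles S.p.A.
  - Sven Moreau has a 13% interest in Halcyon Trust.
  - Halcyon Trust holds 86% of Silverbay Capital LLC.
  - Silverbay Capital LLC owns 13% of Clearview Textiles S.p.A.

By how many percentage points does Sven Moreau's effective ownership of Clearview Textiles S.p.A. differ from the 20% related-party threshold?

2.4308

By spousal attribution (R2), Sven Moreau is treated as also owning Oren Iyer's interest in Halcyon Trust, giving 13% + 41% = 54%.
By spousal attribution (R2), Sven Moreau is treated as also owning Oren Iyer's interest in Beacon Holdings Ltd, giving 51% + 17% = 68%.
By spousal attribution (R2), Sven Moreau is treated as also owning Oren Iyer's interest in Northgate Pharma AG, giving 11% + 25% = 36%.
Chain via Halcyon Trust → Silverbay Capital LLC (R1): 54% × 86% × 13% = 6.0372% of Clearview Textiles S.p.A.
Chain via Beacon Holdings Ltd → Copperline Media Ltd (R1): 68% × 31% × 15% = 3.162% of Clearview Textiles S.p.A.
Chain via Northgate Pharma AG → Granite Services GmbH (R1): 36% × 93% × 25% = 8.37% of Clearview Textiles S.p.A.
Aggregating (R3): 6.0372% + 3.162% + 8.37% = 17.5692%.
17.5692% falls short of the 20% threshold by 2.4308 percentage points.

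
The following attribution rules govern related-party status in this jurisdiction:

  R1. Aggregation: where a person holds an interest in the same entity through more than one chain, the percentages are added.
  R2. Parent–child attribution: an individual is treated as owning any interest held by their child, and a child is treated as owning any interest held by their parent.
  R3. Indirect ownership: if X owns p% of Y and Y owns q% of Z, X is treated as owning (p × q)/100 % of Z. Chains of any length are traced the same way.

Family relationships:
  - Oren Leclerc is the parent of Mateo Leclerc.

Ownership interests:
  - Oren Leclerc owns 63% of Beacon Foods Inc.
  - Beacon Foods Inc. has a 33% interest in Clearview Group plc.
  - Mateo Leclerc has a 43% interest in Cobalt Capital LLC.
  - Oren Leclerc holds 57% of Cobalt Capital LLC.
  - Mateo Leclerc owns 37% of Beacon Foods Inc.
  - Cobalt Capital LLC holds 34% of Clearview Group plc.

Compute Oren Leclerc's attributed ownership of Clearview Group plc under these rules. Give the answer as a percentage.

By parent–child attribution (R2), Oren Leclerc is treated as also owning Mateo Leclerc's interest in Beacon Foods Inc, giving 63% + 37% = 100%.
By parent–child attribution (R2), Oren Leclerc is treated as also owning Mateo Leclerc's interest in Cobalt Capital LLC, giving 57% + 43% = 100%.
Chain via Beacon Foods Inc. (R3): 100% × 33% = 33% of Clearview Group plc.
Chain via Cobalt Capital LLC (R3): 100% × 34% = 34% of Clearview Group plc.
Aggregating (R1): 33% + 34% = 67%.

67%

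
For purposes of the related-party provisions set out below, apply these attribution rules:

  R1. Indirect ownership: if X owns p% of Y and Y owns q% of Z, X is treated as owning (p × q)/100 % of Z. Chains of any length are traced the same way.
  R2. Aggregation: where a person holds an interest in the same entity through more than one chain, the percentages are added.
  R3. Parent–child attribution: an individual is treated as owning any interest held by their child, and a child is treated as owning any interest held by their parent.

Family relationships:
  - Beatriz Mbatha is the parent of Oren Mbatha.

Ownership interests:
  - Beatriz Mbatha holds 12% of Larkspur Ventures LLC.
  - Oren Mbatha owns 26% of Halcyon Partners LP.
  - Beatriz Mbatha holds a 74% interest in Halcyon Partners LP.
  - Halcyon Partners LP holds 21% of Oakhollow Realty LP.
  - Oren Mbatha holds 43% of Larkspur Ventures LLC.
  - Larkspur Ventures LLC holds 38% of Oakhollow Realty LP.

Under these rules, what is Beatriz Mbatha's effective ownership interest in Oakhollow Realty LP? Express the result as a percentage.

By parent–child attribution (R3), Beatriz Mbatha is treated as also owning Oren Mbatha's interest in Larkspur Ventures LLC, giving 12% + 43% = 55%.
By parent–child attribution (R3), Beatriz Mbatha is treated as also owning Oren Mbatha's interest in Halcyon Partners LP, giving 74% + 26% = 100%.
Chain via Larkspur Ventures LLC (R1): 55% × 38% = 20.9% of Oakhollow Realty LP.
Chain via Halcyon Partners LP (R1): 100% × 21% = 21% of Oakhollow Realty LP.
Aggregating (R2): 20.9% + 21% = 41.9%.

41.9%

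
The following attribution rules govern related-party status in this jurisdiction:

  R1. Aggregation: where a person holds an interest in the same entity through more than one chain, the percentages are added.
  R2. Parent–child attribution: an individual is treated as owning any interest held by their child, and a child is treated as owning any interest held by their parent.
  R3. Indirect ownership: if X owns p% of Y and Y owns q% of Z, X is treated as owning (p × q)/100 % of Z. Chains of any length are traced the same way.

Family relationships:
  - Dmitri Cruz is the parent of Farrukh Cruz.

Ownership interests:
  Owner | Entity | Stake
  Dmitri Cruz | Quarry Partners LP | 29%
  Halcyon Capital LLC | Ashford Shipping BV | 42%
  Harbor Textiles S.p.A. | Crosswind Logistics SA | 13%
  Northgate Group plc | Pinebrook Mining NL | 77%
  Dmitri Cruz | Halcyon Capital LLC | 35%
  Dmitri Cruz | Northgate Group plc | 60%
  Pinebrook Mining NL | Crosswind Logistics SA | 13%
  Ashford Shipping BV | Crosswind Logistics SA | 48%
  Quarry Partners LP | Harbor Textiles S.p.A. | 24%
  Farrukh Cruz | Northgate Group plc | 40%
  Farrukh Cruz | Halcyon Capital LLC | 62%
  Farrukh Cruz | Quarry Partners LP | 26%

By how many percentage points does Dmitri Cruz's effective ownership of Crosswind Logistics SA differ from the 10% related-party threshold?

21.2812

By parent–child attribution (R2), Dmitri Cruz is treated as also owning Farrukh Cruz's interest in Northgate Group plc, giving 60% + 40% = 100%.
By parent–child attribution (R2), Dmitri Cruz is treated as also owning Farrukh Cruz's interest in Quarry Partners LP, giving 29% + 26% = 55%.
By parent–child attribution (R2), Dmitri Cruz is treated as also owning Farrukh Cruz's interest in Halcyon Capital LLC, giving 35% + 62% = 97%.
Chain via Northgate Group plc → Pinebrook Mining NL (R3): 100% × 77% × 13% = 10.01% of Crosswind Logistics SA.
Chain via Quarry Partners LP → Harbor Textiles S.p.A. (R3): 55% × 24% × 13% = 1.716% of Crosswind Logistics SA.
Chain via Halcyon Capital LLC → Ashford Shipping BV (R3): 97% × 42% × 48% = 19.5552% of Crosswind Logistics SA.
Aggregating (R1): 10.01% + 1.716% + 19.5552% = 31.2812%.
31.2812% exceeds the 10% threshold by 21.2812 percentage points.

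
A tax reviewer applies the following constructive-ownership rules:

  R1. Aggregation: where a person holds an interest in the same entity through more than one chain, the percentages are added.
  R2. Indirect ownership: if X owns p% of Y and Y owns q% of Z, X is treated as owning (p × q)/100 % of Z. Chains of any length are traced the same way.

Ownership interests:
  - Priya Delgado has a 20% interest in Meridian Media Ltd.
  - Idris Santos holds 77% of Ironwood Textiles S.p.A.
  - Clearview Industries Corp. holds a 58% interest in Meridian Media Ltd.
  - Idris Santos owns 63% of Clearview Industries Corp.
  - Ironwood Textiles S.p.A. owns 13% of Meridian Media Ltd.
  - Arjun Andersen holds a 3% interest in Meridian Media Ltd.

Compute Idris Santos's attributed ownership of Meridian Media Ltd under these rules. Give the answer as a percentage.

Chain via Clearview Industries Corp. (R2): 63% × 58% = 36.54% of Meridian Media Ltd.
Chain via Ironwood Textiles S.p.A. (R2): 77% × 13% = 10.01% of Meridian Media Ltd.
Aggregating (R1): 36.54% + 10.01% = 46.55%.

46.55%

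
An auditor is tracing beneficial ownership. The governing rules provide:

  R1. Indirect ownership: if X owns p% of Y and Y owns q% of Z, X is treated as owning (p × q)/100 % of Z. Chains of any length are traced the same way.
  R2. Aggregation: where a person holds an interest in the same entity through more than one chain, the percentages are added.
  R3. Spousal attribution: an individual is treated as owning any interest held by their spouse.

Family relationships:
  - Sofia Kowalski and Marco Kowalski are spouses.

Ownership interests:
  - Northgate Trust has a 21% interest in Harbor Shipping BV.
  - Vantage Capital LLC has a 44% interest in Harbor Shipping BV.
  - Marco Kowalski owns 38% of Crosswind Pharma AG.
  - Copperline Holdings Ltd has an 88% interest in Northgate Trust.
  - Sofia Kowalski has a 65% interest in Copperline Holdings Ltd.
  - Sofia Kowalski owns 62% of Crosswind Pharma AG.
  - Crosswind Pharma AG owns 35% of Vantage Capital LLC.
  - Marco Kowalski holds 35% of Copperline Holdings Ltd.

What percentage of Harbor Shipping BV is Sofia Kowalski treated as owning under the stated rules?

By spousal attribution (R3), Sofia Kowalski is treated as also owning Marco Kowalski's interest in Copperline Holdings Ltd, giving 65% + 35% = 100%.
By spousal attribution (R3), Sofia Kowalski is treated as also owning Marco Kowalski's interest in Crosswind Pharma AG, giving 62% + 38% = 100%.
Chain via Copperline Holdings Ltd → Northgate Trust (R1): 100% × 88% × 21% = 18.48% of Harbor Shipping BV.
Chain via Crosswind Pharma AG → Vantage Capital LLC (R1): 100% × 35% × 44% = 15.4% of Harbor Shipping BV.
Aggregating (R2): 18.48% + 15.4% = 33.88%.

33.88%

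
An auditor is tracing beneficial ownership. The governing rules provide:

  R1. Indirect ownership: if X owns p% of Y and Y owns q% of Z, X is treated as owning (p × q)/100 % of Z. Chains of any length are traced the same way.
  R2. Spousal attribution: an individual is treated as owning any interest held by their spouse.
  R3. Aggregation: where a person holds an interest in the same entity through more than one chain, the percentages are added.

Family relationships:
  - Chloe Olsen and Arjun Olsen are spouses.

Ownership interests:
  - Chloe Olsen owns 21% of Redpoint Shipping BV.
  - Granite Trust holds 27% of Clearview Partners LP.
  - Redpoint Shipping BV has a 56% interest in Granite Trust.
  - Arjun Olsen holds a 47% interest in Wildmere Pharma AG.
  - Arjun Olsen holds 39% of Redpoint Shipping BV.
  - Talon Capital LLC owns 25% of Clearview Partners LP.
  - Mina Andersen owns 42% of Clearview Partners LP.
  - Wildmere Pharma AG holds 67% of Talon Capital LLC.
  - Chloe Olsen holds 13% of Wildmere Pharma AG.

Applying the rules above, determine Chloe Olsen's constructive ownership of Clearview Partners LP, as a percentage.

19.122%

By spousal attribution (R2), Chloe Olsen is treated as also owning Arjun Olsen's interest in Redpoint Shipping BV, giving 21% + 39% = 60%.
By spousal attribution (R2), Chloe Olsen is treated as also owning Arjun Olsen's interest in Wildmere Pharma AG, giving 13% + 47% = 60%.
Chain via Redpoint Shipping BV → Granite Trust (R1): 60% × 56% × 27% = 9.072% of Clearview Partners LP.
Chain via Wildmere Pharma AG → Talon Capital LLC (R1): 60% × 67% × 25% = 10.05% of Clearview Partners LP.
Aggregating (R3): 9.072% + 10.05% = 19.122%.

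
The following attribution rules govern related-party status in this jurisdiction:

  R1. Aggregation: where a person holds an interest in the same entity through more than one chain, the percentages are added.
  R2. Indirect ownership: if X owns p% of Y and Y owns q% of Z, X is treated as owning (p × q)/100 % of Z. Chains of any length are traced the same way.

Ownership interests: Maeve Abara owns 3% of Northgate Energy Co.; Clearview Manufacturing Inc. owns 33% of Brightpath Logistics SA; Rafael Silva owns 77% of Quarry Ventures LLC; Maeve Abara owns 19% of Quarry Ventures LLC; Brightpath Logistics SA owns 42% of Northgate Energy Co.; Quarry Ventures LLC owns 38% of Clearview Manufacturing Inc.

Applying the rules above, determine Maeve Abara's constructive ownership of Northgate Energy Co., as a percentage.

4.000692%

Chain via Quarry Ventures LLC → Clearview Manufacturing Inc. → Brightpath Logistics SA (R2): 19% × 38% × 33% × 42% = 1.000692% of Northgate Energy Co.
Direct interest in Northgate Energy Co: 3%.
Aggregating (R1): 1.000692% + 3% = 4.000692%.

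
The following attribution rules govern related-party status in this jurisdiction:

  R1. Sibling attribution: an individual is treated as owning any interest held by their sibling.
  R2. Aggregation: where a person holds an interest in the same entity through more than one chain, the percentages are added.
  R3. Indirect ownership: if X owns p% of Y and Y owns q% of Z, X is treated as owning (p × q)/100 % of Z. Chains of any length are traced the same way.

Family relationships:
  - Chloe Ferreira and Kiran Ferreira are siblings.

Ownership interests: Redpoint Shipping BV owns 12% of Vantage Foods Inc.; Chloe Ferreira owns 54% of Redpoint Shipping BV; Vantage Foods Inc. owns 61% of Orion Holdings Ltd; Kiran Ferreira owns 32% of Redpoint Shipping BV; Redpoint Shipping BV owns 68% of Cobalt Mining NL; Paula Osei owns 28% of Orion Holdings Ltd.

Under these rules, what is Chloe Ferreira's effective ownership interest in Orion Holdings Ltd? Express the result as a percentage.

6.2952%

By sibling attribution (R1), Chloe Ferreira is treated as also owning Kiran Ferreira's interest in Redpoint Shipping BV, giving 54% + 32% = 86%.
Chain via Redpoint Shipping BV → Vantage Foods Inc. (R3): 86% × 12% × 61% = 6.2952% of Orion Holdings Ltd.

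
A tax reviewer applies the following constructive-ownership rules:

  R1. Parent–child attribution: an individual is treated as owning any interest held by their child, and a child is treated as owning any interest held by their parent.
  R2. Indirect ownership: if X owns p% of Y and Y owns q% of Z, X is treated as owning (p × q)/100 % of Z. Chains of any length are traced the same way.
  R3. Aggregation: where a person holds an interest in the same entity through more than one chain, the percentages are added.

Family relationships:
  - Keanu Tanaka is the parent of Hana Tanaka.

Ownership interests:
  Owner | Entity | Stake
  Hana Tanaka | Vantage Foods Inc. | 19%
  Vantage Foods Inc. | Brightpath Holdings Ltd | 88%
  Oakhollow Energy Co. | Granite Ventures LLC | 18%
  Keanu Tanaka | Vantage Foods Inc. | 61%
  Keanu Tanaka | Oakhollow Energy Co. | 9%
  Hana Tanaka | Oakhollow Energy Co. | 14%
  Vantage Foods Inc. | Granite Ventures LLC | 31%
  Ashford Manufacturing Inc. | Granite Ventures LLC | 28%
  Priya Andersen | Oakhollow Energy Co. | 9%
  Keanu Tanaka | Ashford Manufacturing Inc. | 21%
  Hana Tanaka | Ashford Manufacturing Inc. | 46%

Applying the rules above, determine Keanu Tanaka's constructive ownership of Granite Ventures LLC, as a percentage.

47.7%

By parent–child attribution (R1), Keanu Tanaka is treated as also owning Hana Tanaka's interest in Vantage Foods Inc, giving 61% + 19% = 80%.
By parent–child attribution (R1), Keanu Tanaka is treated as also owning Hana Tanaka's interest in Oakhollow Energy Co, giving 9% + 14% = 23%.
By parent–child attribution (R1), Keanu Tanaka is treated as also owning Hana Tanaka's interest in Ashford Manufacturing Inc, giving 21% + 46% = 67%.
Chain via Vantage Foods Inc. (R2): 80% × 31% = 24.8% of Granite Ventures LLC.
Chain via Oakhollow Energy Co. (R2): 23% × 18% = 4.14% of Granite Ventures LLC.
Chain via Ashford Manufacturing Inc. (R2): 67% × 28% = 18.76% of Granite Ventures LLC.
Aggregating (R3): 24.8% + 4.14% + 18.76% = 47.7%.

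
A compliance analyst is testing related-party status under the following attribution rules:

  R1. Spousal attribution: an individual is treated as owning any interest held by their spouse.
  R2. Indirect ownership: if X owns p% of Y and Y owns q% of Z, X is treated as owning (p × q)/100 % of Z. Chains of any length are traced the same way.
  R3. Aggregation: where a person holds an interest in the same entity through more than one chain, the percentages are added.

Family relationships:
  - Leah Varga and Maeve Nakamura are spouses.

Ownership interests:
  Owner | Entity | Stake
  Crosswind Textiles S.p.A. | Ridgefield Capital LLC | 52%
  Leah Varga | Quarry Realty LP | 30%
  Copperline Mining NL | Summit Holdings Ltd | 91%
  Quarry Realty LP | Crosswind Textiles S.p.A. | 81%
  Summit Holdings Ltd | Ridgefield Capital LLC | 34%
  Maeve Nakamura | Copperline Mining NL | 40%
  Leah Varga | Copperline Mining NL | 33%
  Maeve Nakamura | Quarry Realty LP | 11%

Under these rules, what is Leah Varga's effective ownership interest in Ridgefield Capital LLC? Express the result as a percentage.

By spousal attribution (R1), Leah Varga is treated as also owning Maeve Nakamura's interest in Copperline Mining NL, giving 33% + 40% = 73%.
By spousal attribution (R1), Leah Varga is treated as also owning Maeve Nakamura's interest in Quarry Realty LP, giving 30% + 11% = 41%.
Chain via Copperline Mining NL → Summit Holdings Ltd (R2): 73% × 91% × 34% = 22.5862% of Ridgefield Capital LLC.
Chain via Quarry Realty LP → Crosswind Textiles S.p.A. (R2): 41% × 81% × 52% = 17.2692% of Ridgefield Capital LLC.
Aggregating (R3): 22.5862% + 17.2692% = 39.8554%.

39.8554%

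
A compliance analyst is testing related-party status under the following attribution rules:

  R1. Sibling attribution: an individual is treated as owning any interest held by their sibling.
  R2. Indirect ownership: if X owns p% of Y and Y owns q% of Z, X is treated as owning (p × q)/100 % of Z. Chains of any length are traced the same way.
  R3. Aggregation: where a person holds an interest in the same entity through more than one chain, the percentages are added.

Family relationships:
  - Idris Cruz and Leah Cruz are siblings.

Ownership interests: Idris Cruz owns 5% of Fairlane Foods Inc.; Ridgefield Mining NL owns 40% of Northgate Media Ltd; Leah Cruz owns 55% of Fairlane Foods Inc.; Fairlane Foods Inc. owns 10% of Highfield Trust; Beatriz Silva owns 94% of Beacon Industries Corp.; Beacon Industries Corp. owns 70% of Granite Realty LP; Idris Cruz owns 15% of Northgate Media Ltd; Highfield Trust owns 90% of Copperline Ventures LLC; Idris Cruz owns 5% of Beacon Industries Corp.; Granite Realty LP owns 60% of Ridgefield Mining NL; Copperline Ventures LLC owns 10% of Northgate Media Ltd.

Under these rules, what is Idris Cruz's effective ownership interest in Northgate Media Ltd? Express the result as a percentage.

By sibling attribution (R1), Idris Cruz is treated as also owning Leah Cruz's interest in Fairlane Foods Inc, giving 5% + 55% = 60%.
Chain via Fairlane Foods Inc. → Highfield Trust → Copperline Ventures LLC (R2): 60% × 10% × 90% × 10% = 0.54% of Northgate Media Ltd.
Chain via Beacon Industries Corp. → Granite Realty LP → Ridgefield Mining NL (R2): 5% × 70% × 60% × 40% = 0.84% of Northgate Media Ltd.
Direct interest in Northgate Media Ltd: 15%.
Aggregating (R3): 0.54% + 0.84% + 15% = 16.38%.

16.38%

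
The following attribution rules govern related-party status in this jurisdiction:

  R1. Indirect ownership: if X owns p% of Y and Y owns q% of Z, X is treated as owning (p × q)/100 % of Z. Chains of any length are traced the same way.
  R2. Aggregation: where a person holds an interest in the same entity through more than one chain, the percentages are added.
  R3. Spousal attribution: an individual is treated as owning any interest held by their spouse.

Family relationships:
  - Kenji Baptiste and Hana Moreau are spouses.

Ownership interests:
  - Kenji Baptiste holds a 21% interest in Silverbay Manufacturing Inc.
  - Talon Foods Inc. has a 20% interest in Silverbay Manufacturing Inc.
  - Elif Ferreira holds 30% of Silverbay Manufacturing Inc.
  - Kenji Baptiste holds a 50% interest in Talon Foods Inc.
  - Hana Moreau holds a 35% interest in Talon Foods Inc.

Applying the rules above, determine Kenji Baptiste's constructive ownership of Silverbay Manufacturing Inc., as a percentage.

38%

By spousal attribution (R3), Kenji Baptiste is treated as also owning Hana Moreau's interest in Talon Foods Inc, giving 50% + 35% = 85%.
Chain via Talon Foods Inc. (R1): 85% × 20% = 17% of Silverbay Manufacturing Inc.
Direct interest in Silverbay Manufacturing Inc: 21%.
Aggregating (R2): 17% + 21% = 38%.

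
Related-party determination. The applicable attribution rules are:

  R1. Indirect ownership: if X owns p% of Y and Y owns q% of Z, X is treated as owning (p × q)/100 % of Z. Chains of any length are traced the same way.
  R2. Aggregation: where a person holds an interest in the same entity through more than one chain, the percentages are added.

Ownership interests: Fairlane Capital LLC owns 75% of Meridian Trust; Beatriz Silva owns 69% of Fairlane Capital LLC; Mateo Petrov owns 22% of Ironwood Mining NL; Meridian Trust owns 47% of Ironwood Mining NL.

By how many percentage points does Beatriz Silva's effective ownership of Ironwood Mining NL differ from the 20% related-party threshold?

4.3225

Chain via Fairlane Capital LLC → Meridian Trust (R1): 69% × 75% × 47% = 24.3225% of Ironwood Mining NL.
24.3225% exceeds the 20% threshold by 4.3225 percentage points.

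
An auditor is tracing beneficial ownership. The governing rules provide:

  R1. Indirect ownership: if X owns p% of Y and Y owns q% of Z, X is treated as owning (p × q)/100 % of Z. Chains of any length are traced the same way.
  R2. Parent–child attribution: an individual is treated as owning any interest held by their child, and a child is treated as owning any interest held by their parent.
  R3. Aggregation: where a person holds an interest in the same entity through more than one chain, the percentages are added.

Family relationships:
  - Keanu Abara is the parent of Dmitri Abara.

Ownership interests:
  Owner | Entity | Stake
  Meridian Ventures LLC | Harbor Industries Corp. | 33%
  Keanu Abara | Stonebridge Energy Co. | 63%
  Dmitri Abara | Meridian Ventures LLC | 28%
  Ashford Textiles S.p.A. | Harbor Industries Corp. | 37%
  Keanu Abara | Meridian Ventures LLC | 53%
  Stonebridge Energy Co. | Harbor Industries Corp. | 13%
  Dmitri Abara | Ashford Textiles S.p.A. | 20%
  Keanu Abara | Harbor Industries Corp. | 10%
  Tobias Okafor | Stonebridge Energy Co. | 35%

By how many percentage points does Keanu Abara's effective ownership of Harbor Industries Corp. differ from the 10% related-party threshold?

42.32

By parent–child attribution (R2), Keanu Abara is treated as also owning Dmitri Abara's interest in Meridian Ventures LLC, giving 53% + 28% = 81%.
By parent–child attribution (R2), Keanu Abara is treated as owning Dmitri Abara's 20% interest in Ashford Textiles S.p.A.
Chain via Stonebridge Energy Co. (R1): 63% × 13% = 8.19% of Harbor Industries Corp.
Chain via Meridian Ventures LLC (R1): 81% × 33% = 26.73% of Harbor Industries Corp.
Direct interest in Harbor Industries Corp: 10%.
Chain via Ashford Textiles S.p.A. (R1): 20% × 37% = 7.4% of Harbor Industries Corp.
Aggregating (R3): 8.19% + 26.73% + 10% + 7.4% = 52.32%.
52.32% exceeds the 10% threshold by 42.32 percentage points.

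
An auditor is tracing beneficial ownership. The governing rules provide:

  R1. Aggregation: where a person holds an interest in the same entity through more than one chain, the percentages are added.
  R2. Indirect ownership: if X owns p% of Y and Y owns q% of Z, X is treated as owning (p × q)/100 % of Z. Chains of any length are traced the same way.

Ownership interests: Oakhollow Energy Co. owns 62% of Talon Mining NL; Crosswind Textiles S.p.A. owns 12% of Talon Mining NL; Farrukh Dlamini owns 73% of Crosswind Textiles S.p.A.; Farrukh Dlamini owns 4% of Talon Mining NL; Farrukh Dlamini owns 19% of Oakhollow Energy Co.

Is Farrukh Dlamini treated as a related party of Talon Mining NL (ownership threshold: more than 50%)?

No

Chain via Crosswind Textiles S.p.A. (R2): 73% × 12% = 8.76% of Talon Mining NL.
Chain via Oakhollow Energy Co. (R2): 19% × 62% = 11.78% of Talon Mining NL.
Direct interest in Talon Mining NL: 4%.
Aggregating (R1): 8.76% + 11.78% + 4% = 24.54%.
24.54% does not exceed the 50% threshold, so Farrukh is not a related party to Talon Mining NL.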